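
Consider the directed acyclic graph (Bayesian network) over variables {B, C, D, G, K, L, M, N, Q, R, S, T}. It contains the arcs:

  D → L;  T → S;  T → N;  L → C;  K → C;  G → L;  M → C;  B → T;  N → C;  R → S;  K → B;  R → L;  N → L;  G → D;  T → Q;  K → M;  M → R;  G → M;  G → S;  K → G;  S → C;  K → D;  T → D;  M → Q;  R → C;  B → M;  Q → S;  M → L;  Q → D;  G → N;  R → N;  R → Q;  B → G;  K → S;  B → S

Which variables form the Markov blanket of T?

{B, D, G, K, M, N, Q, R, S}

By definition, MB(T) is built from T's parents, T's children, and the co-parents of T.
Pa(T) = {B}.
Ch(T) = {D, N, Q, S}.
For each child, the remaining parents (spouses of T):
  Q's other parents are M, R.
  parents(S) \ {T} = {B, G, K, Q, R}.
  parents(D) \ {T} = {G, K, Q}.
  N also has parents G, R.
Taking the union gives {B, D, G, K, M, N, Q, R, S}.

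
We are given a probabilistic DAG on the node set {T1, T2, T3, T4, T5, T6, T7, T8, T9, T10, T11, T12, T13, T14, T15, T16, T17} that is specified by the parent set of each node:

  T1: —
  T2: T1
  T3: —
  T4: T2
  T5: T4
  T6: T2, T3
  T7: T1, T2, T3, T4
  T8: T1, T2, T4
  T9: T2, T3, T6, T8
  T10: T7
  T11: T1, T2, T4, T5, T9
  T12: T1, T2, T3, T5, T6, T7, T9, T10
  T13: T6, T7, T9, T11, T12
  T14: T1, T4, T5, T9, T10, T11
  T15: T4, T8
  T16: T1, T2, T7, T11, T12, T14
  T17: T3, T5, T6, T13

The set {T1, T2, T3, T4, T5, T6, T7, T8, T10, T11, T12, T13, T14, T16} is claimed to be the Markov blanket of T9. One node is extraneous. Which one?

T16

T9 has parents T2, T3, T6, T8.
T9 has children T11, T12, T13, T14.
Parents of each child, excluding T9:
  parents(T11) \ {T9} = {T1, T2, T4, T5}.
  T12 also has parents T1, T2, T3, T5, T6, T7, T10.
  T13's other parents are T6, T7, T11, T12.
  T14 also has parents T1, T4, T5, T10, T11.
MB(T9) = {T1, T2, T3, T4, T5, T6, T7, T8, T10, T11, T12, T13, T14}.
T16 is neither a parent, child, nor co-parent of T9, so it does not belong.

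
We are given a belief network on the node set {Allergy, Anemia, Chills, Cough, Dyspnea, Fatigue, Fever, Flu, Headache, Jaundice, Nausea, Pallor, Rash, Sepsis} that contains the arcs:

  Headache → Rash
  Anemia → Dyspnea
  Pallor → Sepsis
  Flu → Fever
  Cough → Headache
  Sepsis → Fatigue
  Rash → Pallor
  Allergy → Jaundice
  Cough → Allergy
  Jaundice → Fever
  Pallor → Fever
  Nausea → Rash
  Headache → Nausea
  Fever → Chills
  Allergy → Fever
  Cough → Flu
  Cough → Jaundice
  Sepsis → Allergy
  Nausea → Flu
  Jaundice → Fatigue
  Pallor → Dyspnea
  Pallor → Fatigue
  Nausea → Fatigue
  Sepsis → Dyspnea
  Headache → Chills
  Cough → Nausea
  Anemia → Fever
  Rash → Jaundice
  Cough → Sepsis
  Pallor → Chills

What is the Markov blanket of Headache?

{Chills, Cough, Fever, Nausea, Pallor, Rash}

The Markov blanket of a node is its parents, its children, and the other parents of its children.
Pa(Headache) = {Cough}.
Headache has children Chills, Nausea, Rash.
Parents of each child, excluding Headache:
  Nausea also has parent Cough.
  parents(Rash) \ {Headache} = {Nausea}.
  Chills also has parents Fever, Pallor.
Union: {Cough} ∪ {Chills, Nausea, Rash} ∪ {Cough, Fever, Nausea, Pallor} = {Chills, Cough, Fever, Nausea, Pallor, Rash}.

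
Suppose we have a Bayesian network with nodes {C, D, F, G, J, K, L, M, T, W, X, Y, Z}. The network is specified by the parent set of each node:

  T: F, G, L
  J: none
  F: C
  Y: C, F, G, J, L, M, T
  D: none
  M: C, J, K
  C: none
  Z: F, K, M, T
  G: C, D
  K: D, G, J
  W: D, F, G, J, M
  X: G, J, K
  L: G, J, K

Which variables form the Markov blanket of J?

{C, D, F, G, K, L, M, T, W, X, Y}

Ch(J) = {K, L, M, W, X, Y}.
J's parents: none.
Co-parents of J (other parents of its children):
  K: D, G
  L: G, K
  M: C, K
  W: D, F, G, M
  X: G, K
  Y: C, F, G, L, M, T
Taking the union gives {C, D, F, G, K, L, M, T, W, X, Y}.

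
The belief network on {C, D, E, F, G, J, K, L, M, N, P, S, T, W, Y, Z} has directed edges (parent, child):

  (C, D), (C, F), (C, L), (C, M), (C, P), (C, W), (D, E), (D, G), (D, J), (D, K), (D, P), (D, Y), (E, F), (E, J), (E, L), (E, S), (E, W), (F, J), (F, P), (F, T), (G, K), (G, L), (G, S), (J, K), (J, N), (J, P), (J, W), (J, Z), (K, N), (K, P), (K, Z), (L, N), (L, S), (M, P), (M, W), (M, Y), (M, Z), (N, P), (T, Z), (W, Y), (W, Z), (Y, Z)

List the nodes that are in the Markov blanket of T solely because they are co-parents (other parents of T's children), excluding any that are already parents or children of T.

Children of T: Z.
  Z also has parents J, K, M, W, Y.
Excluding nodes already adjacent to T (F, Z), the co-parent-only contribution is {J, K, M, W, Y}.

{J, K, M, W, Y}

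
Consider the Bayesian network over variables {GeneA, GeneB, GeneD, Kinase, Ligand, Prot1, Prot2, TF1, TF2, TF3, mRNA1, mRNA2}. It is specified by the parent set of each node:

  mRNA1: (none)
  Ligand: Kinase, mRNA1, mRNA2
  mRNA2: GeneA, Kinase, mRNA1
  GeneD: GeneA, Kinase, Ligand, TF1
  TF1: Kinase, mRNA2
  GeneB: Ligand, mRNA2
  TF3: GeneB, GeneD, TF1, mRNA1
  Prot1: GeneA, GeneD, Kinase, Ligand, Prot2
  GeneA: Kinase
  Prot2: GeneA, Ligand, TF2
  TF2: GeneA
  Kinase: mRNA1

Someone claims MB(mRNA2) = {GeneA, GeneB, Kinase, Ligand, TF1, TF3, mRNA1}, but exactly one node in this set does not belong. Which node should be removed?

TF3

Children of mRNA2: GeneB, Ligand, TF1.
mRNA2 has parents GeneA, Kinase, mRNA1.
Parents of each child, excluding mRNA2:
  TF1: Kinase
  Ligand: Kinase, mRNA1
  GeneB: Ligand
MB(mRNA2) = {GeneA, GeneB, Kinase, Ligand, TF1, mRNA1}.
TF3 is neither a parent, child, nor co-parent of mRNA2, so it does not belong.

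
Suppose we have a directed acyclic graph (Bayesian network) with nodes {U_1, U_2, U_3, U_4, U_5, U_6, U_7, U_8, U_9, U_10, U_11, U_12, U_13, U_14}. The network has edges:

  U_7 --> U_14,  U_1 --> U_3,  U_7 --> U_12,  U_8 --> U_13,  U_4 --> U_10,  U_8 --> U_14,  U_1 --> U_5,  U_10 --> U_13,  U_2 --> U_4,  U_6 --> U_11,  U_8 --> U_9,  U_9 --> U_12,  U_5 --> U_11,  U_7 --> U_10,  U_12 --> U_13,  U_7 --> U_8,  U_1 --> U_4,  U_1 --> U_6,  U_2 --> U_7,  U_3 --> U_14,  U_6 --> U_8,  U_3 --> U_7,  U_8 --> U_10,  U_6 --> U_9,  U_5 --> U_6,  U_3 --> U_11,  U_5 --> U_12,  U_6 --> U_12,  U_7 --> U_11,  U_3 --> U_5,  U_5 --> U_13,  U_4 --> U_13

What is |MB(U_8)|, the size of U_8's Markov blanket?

10

By definition, MB(U_8) is built from U_8's parents, U_8's children, and the co-parents of U_8.
Children of U_8: U_9, U_10, U_13, U_14.
U_8's parents: U_6, U_7.
Other parents of U_8's children:
  U_9's other parent is U_6.
  parents(U_10) \ {U_8} = {U_4, U_7}.
  U_13 also has parents U_4, U_5, U_10, U_12.
  parents(U_14) \ {U_8} = {U_3, U_7}.
MB(U_8) = {U_3, U_4, U_5, U_6, U_7, U_9, U_10, U_12, U_13, U_14}, which has 10 nodes.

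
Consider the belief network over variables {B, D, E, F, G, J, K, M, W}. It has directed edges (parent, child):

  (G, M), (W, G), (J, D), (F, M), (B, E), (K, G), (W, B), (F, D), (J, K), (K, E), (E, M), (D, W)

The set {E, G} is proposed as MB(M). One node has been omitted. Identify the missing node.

F

A node's Markov blanket = Pa ∪ Ch ∪ (parents of Ch other than the node itself).
M's parents: E, F, G.
Children of M: none.
M has no children, so there are no co-parents.
MB(M) = {E, F, G}.
Comparing with the claimed set, F is missing.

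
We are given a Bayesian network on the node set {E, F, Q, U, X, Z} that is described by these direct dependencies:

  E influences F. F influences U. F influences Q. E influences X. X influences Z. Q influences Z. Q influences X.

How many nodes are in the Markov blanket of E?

E's parents: none.
E has children F, X.
For each child, the remaining parents (spouses of E):
  F: no additional parents.
  X's other parent is Q.
MB(E) = {F, Q, X}, which has 3 nodes.

3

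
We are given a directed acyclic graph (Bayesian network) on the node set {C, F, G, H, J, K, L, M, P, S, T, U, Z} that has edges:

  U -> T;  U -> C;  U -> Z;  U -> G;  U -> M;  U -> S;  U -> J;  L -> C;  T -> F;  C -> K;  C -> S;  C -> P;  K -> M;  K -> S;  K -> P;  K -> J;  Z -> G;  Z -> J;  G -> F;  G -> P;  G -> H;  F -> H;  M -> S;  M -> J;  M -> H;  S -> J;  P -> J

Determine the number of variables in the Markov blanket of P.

8

Recall MB(v) = parents ∪ children ∪ spouses, where spouses are the other parents of v's children.
Parents of P: C, G, K.
Children of P: J.
Other parents of P's children:
  J: K, M, S, U, Z
MB(P) = {C, G, J, K, M, S, U, Z}, which has 8 nodes.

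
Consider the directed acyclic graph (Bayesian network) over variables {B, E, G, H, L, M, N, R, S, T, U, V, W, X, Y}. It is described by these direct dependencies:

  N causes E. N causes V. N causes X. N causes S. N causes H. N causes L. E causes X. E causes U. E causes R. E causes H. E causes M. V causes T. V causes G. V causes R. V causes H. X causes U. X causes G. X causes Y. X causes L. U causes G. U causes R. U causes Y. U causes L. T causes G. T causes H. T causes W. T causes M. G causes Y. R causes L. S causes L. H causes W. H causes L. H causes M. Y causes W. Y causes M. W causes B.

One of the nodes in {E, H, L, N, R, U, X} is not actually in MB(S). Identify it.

By definition, MB(S) is built from S's parents, S's children, and the co-parents of S.
S's parents: N.
S's children: L.
For each child, the remaining parents (spouses of S):
  L also has parents H, N, R, U, X.
MB(S) = {H, L, N, R, U, X}.
E is neither a parent, child, nor co-parent of S, so it does not belong.

E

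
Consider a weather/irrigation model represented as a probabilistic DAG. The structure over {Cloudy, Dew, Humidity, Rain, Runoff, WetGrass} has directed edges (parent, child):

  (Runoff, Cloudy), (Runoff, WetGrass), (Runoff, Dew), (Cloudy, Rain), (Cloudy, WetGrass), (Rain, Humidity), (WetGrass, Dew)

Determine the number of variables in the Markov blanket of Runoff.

Recall MB(v) = parents ∪ children ∪ spouses, where spouses are the other parents of v's children.
Runoff's parents: none.
Children of Runoff: Cloudy, Dew, WetGrass.
Co-parents of Runoff (other parents of its children):
  Cloudy: —
  WetGrass: Cloudy
  Dew: WetGrass
MB(Runoff) = {Cloudy, Dew, WetGrass}, which has 3 nodes.

3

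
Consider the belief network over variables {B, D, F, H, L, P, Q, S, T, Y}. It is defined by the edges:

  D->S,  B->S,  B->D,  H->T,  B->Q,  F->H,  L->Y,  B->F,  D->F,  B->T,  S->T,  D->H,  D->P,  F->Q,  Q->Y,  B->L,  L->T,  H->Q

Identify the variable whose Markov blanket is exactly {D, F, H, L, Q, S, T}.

The target node must have every member of {D, F, H, L, Q, S, T} as a parent, child, or co-parent, and no others.
Parents of B: none; children: D, F, L, Q, S, T; co-parents: D, F, H, L, S.
These exactly cover the given set, so the node is B.

B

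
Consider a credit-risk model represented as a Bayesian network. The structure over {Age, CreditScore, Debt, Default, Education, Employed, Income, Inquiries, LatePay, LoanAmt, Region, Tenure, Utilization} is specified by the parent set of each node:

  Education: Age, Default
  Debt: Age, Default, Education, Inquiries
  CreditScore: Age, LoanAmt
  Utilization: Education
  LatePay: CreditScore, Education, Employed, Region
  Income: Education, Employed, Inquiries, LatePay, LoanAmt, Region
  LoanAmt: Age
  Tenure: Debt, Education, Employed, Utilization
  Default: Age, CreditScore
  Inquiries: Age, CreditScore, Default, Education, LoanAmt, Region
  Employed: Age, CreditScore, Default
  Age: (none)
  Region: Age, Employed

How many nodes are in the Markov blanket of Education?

12

By definition, MB(Education) is built from Education's parents, Education's children, and the co-parents of Education.
Parents of Education: Age, Default.
Education has children Debt, Income, Inquiries, LatePay, Tenure, Utilization.
For each child, the remaining parents (spouses of Education):
  parents(LatePay) \ {Education} = {CreditScore, Employed, Region}.
  parents(Inquiries) \ {Education} = {Age, CreditScore, Default, LoanAmt, Region}.
  Debt's other parents are Age, Default, Inquiries.
  Utilization has no other parent.
  Income also has parents Employed, Inquiries, LatePay, LoanAmt, Region.
  parents(Tenure) \ {Education} = {Debt, Employed, Utilization}.
MB(Education) = {Age, CreditScore, Debt, Default, Employed, Income, Inquiries, LatePay, LoanAmt, Region, Tenure, Utilization}, which has 12 nodes.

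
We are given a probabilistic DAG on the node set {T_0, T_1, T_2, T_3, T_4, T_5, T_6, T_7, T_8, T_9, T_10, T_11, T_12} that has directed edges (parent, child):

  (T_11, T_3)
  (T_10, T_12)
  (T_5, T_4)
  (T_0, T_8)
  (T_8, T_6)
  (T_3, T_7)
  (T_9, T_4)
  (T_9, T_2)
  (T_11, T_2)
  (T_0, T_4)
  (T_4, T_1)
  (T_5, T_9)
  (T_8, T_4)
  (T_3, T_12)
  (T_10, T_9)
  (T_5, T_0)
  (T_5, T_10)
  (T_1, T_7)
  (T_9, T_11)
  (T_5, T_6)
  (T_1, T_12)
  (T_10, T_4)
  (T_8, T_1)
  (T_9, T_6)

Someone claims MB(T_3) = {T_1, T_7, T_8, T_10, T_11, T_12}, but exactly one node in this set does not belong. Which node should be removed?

Recall MB(v) = parents ∪ children ∪ spouses, where spouses are the other parents of v's children.
T_3 has children T_7, T_12.
T_3's parents: T_11.
Co-parents of T_3 (other parents of its children):
  T_7 also has parent T_1.
  T_12's other parents are T_1, T_10.
MB(T_3) = {T_1, T_7, T_10, T_11, T_12}.
T_8 is neither a parent, child, nor co-parent of T_3, so it does not belong.

T_8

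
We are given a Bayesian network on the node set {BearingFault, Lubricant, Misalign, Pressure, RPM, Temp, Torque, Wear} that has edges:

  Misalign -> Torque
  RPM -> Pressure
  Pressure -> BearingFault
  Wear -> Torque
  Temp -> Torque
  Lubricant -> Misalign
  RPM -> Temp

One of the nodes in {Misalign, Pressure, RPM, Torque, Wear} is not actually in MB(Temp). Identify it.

Pressure

By definition, MB(Temp) is built from Temp's parents, Temp's children, and the co-parents of Temp.
Temp has child Torque.
Temp has parent RPM.
Co-parents of Temp (other parents of its children):
  Torque: Misalign, Wear
MB(Temp) = {Misalign, RPM, Torque, Wear}.
Pressure is neither a parent, child, nor co-parent of Temp, so it does not belong.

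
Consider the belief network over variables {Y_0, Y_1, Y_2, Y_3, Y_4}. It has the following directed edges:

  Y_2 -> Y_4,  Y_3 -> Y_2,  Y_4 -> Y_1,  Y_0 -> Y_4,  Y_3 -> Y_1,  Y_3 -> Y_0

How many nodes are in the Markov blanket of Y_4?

4

Recall MB(v) = parents ∪ children ∪ spouses, where spouses are the other parents of v's children.
Y_4 has parents Y_0, Y_2.
Y_4's children: Y_1.
For each child, the remaining parents (spouses of Y_4):
  parents(Y_1) \ {Y_4} = {Y_3}.
MB(Y_4) = {Y_0, Y_1, Y_2, Y_3}, which has 4 nodes.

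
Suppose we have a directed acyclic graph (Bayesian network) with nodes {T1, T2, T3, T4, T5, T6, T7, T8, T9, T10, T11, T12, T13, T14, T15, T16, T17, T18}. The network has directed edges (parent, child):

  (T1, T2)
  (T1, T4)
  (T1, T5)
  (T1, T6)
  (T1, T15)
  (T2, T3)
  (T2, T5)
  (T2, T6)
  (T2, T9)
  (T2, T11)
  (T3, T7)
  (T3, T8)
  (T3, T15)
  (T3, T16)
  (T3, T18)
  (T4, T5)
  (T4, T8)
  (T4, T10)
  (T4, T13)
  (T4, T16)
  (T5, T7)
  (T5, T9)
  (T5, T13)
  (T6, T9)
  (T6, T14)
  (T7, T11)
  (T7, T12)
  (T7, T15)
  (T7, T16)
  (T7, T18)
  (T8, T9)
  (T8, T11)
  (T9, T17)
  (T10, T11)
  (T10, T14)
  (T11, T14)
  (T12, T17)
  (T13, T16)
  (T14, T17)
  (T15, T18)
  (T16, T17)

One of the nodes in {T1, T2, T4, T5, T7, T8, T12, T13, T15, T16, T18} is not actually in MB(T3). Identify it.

T12

A node's Markov blanket = Pa ∪ Ch ∪ (parents of Ch other than the node itself).
T3's children: T7, T8, T15, T16, T18.
T3's parents: T2.
For each child, the remaining parents (spouses of T3):
  parents(T7) \ {T3} = {T5}.
  parents(T8) \ {T3} = {T4}.
  parents(T15) \ {T3} = {T1, T7}.
  T16 also has parents T4, T7, T13.
  T18's other parents are T7, T15.
MB(T3) = {T1, T2, T4, T5, T7, T8, T13, T15, T16, T18}.
T12 is neither a parent, child, nor co-parent of T3, so it does not belong.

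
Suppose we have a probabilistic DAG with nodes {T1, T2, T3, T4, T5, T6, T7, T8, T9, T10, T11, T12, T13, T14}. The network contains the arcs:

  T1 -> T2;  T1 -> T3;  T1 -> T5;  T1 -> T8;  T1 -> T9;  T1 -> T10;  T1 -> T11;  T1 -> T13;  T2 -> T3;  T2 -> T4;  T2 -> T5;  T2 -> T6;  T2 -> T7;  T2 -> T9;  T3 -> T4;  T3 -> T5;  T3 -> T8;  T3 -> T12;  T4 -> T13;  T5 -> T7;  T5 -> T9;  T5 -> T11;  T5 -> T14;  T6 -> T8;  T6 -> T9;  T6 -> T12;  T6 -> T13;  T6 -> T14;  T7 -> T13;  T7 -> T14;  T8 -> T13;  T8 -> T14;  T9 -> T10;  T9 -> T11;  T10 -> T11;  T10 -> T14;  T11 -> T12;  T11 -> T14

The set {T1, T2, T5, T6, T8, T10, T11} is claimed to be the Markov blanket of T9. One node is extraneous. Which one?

The Markov blanket of a node is its parents, its children, and the other parents of its children.
Parents of T9: T1, T2, T5, T6.
Ch(T9) = {T10, T11}.
Co-parents of T9 (other parents of its children):
  parents(T10) \ {T9} = {T1}.
  parents(T11) \ {T9} = {T1, T5, T10}.
MB(T9) = {T1, T2, T5, T6, T10, T11}.
T8 is neither a parent, child, nor co-parent of T9, so it does not belong.

T8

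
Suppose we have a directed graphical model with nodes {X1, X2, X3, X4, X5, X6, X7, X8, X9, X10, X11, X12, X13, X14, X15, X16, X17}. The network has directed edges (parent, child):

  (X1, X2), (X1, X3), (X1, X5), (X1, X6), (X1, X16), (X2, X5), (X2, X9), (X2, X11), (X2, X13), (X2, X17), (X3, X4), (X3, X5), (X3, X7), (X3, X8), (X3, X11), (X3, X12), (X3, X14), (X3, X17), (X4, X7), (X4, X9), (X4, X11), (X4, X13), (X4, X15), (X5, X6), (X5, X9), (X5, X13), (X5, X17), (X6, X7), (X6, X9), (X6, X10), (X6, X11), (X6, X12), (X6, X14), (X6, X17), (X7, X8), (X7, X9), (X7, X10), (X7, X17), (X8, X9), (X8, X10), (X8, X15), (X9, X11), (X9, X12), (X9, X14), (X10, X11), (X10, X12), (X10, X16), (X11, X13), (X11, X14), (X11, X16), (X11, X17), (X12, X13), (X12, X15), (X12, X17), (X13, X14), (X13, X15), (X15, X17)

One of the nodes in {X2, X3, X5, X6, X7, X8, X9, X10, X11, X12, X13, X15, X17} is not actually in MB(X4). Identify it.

X17

A node's Markov blanket = Pa ∪ Ch ∪ (parents of Ch other than the node itself).
X4 has parent X3.
X4 has children X7, X9, X11, X13, X15.
Co-parents of X4 (other parents of its children):
  X7's other parents are X3, X6.
  parents(X9) \ {X4} = {X2, X5, X6, X7, X8}.
  parents(X11) \ {X4} = {X2, X3, X6, X9, X10}.
  X13 also has parents X2, X5, X11, X12.
  X15's other parents are X8, X12, X13.
MB(X4) = {X2, X3, X5, X6, X7, X8, X9, X10, X11, X12, X13, X15}.
X17 is neither a parent, child, nor co-parent of X4, so it does not belong.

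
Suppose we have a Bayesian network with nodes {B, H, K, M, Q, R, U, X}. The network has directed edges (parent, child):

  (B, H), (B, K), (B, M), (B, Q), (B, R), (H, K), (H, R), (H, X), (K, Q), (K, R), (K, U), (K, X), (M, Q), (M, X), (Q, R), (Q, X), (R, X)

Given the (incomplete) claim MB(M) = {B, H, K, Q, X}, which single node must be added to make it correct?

By definition, MB(M) is built from M's parents, M's children, and the co-parents of M.
Children of M: Q, X.
M's parents: B.
Co-parents of M (other parents of its children):
  parents(Q) \ {M} = {B, K}.
  X's other parents are H, K, Q, R.
MB(M) = {B, H, K, Q, R, X}.
Comparing with the claimed set, R is missing.

R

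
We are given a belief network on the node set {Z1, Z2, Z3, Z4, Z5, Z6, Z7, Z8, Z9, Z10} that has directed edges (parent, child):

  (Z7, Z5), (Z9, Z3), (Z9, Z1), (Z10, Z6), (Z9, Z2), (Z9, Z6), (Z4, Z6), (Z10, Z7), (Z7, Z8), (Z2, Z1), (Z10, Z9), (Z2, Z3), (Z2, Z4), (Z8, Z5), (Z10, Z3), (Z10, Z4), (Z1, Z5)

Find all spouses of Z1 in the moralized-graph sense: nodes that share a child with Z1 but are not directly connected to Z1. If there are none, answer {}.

{Z7, Z8}

Children of Z1: Z5.
  Z5: Z7, Z8
Excluding nodes already adjacent to Z1 (Z2, Z5, Z9), the co-parent-only contribution is {Z7, Z8}.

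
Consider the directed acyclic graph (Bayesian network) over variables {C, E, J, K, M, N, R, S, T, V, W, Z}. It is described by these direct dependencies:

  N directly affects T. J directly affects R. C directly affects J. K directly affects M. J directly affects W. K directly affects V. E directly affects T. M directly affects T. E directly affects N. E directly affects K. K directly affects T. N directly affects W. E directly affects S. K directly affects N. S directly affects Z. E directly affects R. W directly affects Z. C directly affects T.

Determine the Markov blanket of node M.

By definition, MB(M) is built from M's parents, M's children, and the co-parents of M.
M's children: T.
Parents of M: K.
Parents of each child, excluding M:
  parents(T) \ {M} = {C, E, K, N}.
Union: {K} ∪ {T} ∪ {C, E, K, N} = {C, E, K, N, T}.

{C, E, K, N, T}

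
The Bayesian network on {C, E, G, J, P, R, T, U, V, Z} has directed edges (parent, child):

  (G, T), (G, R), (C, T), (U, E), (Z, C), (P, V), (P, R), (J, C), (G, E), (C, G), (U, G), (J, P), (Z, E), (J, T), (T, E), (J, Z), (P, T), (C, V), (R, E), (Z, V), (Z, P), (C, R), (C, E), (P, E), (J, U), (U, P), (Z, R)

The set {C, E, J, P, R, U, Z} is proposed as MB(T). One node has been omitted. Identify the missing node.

G

Children of T: E.
Parents of T: C, G, J, P.
Other parents of T's children:
  E: C, G, P, R, U, Z
MB(T) = {C, E, G, J, P, R, U, Z}.
Comparing with the claimed set, G is missing.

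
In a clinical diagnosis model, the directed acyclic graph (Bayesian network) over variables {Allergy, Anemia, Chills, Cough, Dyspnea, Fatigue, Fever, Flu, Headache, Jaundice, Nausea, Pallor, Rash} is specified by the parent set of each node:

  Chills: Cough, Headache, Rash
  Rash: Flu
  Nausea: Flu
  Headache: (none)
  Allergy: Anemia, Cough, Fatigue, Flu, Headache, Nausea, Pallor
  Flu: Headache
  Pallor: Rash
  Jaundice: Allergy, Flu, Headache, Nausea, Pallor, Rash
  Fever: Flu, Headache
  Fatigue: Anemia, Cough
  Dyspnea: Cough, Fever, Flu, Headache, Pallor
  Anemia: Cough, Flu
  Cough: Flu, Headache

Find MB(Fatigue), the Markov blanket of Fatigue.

{Allergy, Anemia, Cough, Flu, Headache, Nausea, Pallor}

Pa(Fatigue) = {Anemia, Cough}.
Children of Fatigue: Allergy.
Parents of each child, excluding Fatigue:
  parents(Allergy) \ {Fatigue} = {Anemia, Cough, Flu, Headache, Nausea, Pallor}.
So the Markov blanket of Fatigue is {Allergy, Anemia, Cough, Flu, Headache, Nausea, Pallor}.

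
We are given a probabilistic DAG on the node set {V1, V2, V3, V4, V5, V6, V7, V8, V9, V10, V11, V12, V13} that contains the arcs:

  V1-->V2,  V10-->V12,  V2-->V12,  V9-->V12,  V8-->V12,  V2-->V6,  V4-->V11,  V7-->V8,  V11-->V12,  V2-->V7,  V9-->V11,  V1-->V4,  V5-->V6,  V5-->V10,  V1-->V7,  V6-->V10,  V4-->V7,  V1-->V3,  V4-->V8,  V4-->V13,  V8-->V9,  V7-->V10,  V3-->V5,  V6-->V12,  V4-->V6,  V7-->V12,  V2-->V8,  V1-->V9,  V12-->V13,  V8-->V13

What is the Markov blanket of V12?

{V2, V4, V6, V7, V8, V9, V10, V11, V13}

Recall MB(v) = parents ∪ children ∪ spouses, where spouses are the other parents of v's children.
V12's parents: V2, V6, V7, V8, V9, V10, V11.
Ch(V12) = {V13}.
For each child, the remaining parents (spouses of V12):
  V13: V4, V8
Taking the union gives {V2, V4, V6, V7, V8, V9, V10, V11, V13}.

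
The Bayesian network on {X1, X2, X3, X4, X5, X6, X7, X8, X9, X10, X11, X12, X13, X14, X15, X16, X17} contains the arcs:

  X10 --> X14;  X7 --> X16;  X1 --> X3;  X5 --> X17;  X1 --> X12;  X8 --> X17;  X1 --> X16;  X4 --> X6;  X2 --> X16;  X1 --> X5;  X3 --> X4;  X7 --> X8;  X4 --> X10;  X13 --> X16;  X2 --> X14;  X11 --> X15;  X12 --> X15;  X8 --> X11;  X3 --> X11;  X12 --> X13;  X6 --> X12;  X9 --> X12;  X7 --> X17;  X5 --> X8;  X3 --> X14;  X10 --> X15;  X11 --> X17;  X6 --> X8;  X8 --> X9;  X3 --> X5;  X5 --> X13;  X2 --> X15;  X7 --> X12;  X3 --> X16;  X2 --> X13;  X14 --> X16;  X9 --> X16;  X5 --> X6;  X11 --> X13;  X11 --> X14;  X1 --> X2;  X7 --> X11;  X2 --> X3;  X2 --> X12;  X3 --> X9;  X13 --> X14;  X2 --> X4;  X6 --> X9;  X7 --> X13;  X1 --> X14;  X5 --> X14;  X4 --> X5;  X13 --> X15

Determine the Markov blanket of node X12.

A node's Markov blanket = Pa ∪ Ch ∪ (parents of Ch other than the node itself).
X12's parents: X1, X2, X6, X7, X9.
Children of X12: X13, X15.
Co-parents of X12 (other parents of its children):
  X13 also has parents X2, X5, X7, X11.
  X15's other parents are X2, X10, X11, X13.
Union: {X1, X2, X6, X7, X9} ∪ {X13, X15} ∪ {X2, X5, X7, X10, X11, X13} = {X1, X2, X5, X6, X7, X9, X10, X11, X13, X15}.

{X1, X2, X5, X6, X7, X9, X10, X11, X13, X15}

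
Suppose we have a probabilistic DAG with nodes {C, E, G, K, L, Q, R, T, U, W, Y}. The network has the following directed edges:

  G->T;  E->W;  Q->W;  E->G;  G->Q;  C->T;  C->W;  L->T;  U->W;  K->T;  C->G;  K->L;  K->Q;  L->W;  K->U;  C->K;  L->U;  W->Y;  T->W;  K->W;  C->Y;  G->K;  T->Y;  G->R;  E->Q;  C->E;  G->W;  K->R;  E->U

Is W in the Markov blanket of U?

W is a child of U.
So W ∈ MB(U).

Yes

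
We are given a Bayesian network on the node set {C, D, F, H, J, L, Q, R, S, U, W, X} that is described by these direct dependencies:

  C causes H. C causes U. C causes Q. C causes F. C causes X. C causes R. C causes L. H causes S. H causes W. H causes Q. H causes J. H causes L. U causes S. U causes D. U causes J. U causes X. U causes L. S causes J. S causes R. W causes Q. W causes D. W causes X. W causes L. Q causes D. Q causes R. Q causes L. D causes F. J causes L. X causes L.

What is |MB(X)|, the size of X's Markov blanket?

7

Recall MB(v) = parents ∪ children ∪ spouses, where spouses are the other parents of v's children.
Pa(X) = {C, U, W}.
Children of X: L.
Parents of each child, excluding X:
  L also has parents C, H, J, Q, U, W.
MB(X) = {C, H, J, L, Q, U, W}, which has 7 nodes.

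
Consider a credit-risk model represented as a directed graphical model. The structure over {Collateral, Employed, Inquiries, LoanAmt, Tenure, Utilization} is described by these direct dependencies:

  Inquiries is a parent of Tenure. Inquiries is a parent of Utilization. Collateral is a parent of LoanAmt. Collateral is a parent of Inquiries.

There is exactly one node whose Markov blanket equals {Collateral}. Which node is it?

The target node must have every member of {Collateral} as a parent, child, or co-parent, and no others.
Parents of LoanAmt: Collateral; children: none; co-parents: none.
These exactly cover the given set, so the node is LoanAmt.

LoanAmt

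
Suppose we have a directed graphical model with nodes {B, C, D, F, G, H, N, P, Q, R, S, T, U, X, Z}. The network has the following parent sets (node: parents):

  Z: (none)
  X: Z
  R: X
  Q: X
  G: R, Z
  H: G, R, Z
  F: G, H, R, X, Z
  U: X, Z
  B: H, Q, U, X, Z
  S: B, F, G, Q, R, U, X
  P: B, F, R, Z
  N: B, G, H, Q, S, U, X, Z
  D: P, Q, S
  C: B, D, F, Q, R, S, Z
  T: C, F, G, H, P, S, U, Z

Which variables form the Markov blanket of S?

{B, C, D, F, G, H, N, P, Q, R, T, U, X, Z}

S's parents: B, F, G, Q, R, U, X.
S's children: C, D, N, T.
For each child, the remaining parents (spouses of S):
  N also has parents B, G, H, Q, U, X, Z.
  parents(D) \ {S} = {P, Q}.
  C's other parents are B, D, F, Q, R, Z.
  T's other parents are C, F, G, H, P, U, Z.
MB(S) = {B, C, D, F, G, H, N, P, Q, R, T, U, X, Z}.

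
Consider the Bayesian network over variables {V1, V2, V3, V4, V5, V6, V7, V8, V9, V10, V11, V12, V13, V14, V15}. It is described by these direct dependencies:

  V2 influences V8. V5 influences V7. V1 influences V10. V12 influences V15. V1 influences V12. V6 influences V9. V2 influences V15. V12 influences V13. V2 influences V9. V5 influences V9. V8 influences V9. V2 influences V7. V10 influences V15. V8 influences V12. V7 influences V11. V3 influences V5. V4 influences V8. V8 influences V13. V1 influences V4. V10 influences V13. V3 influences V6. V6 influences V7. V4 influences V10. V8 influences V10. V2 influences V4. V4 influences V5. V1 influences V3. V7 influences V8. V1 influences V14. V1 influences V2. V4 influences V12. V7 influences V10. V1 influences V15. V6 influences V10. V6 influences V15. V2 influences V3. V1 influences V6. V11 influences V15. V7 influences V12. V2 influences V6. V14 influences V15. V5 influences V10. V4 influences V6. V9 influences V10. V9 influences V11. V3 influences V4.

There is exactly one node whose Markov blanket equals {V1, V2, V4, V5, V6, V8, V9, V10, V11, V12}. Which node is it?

The target node must have every member of {V1, V2, V4, V5, V6, V8, V9, V10, V11, V12} as a parent, child, or co-parent, and no others.
Parents of V7: V2, V5, V6; children: V8, V10, V11, V12; co-parents: V1, V2, V4, V5, V6, V8, V9.
These exactly cover the given set, so the node is V7.

V7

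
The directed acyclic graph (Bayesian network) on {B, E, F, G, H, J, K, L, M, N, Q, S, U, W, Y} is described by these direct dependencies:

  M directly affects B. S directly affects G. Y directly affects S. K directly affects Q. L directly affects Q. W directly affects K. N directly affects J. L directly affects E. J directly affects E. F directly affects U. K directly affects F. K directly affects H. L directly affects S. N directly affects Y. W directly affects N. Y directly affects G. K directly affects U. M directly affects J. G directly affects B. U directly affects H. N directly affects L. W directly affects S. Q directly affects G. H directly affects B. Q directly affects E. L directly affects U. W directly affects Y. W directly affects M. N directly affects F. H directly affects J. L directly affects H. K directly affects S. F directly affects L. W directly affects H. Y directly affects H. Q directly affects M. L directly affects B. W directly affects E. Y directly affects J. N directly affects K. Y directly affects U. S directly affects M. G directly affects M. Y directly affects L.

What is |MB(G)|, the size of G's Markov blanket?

8

G has parents Q, S, Y.
Ch(G) = {B, M}.
Other parents of G's children:
  parents(M) \ {G} = {Q, S, W}.
  B's other parents are H, L, M.
MB(G) = {B, H, L, M, Q, S, W, Y}, which has 8 nodes.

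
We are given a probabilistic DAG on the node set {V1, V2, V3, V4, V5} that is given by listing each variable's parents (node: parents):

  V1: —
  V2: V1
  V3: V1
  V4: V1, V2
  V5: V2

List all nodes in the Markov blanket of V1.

{V2, V3, V4}

A node's Markov blanket = Pa ∪ Ch ∪ (parents of Ch other than the node itself).
V1 has children V2, V3, V4.
Pa(V1) = {}.
For each child, the remaining parents (spouses of V1):
  V2: no additional parents.
  V3: no additional parents.
  parents(V4) \ {V1} = {V2}.
MB(V1) = {V2, V3, V4}.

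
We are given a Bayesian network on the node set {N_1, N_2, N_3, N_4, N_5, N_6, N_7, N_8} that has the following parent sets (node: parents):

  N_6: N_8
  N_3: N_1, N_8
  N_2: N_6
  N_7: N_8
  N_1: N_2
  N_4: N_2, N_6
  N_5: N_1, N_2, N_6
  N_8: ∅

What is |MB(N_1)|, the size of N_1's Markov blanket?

The Markov blanket of a node is its parents, its children, and the other parents of its children.
Pa(N_1) = {N_2}.
Ch(N_1) = {N_3, N_5}.
Parents of each child, excluding N_1:
  N_5 also has parents N_2, N_6.
  parents(N_3) \ {N_1} = {N_8}.
MB(N_1) = {N_2, N_3, N_5, N_6, N_8}, which has 5 nodes.

5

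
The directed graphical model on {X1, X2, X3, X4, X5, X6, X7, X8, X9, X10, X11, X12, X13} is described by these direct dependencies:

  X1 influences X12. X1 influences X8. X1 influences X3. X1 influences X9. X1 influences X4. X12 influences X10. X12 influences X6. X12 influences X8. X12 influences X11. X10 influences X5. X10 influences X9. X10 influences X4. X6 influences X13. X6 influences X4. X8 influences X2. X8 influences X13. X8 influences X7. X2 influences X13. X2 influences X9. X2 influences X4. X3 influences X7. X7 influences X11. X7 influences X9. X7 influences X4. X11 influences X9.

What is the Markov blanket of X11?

{X1, X2, X7, X9, X10, X12}

The Markov blanket of a node is its parents, its children, and the other parents of its children.
X11 has parents X7, X12.
X11's children: X9.
Other parents of X11's children:
  parents(X9) \ {X11} = {X1, X2, X7, X10}.
MB(X11) = {X1, X2, X7, X9, X10, X12}.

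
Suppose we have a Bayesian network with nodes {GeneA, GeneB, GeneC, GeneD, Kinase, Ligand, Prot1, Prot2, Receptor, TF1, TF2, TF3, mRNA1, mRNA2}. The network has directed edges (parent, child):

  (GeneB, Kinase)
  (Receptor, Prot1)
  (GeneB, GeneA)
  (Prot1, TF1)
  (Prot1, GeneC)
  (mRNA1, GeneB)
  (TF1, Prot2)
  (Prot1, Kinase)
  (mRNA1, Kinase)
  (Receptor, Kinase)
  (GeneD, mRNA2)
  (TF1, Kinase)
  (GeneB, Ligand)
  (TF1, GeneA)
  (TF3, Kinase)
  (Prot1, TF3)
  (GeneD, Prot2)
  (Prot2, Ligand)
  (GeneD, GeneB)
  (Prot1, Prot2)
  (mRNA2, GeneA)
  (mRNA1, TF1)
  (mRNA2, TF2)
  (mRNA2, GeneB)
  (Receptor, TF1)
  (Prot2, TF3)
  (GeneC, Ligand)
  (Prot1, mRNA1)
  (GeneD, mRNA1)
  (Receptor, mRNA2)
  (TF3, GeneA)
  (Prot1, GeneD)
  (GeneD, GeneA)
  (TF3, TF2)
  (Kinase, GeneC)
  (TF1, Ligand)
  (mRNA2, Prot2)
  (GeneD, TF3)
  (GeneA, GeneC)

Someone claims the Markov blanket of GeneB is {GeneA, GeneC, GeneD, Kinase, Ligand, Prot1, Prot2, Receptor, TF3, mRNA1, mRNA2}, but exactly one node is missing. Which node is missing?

The Markov blanket of a node is its parents, its children, and the other parents of its children.
GeneB has parents GeneD, mRNA1, mRNA2.
Children of GeneB: GeneA, Kinase, Ligand.
For each child, the remaining parents (spouses of GeneB):
  GeneA also has parents GeneD, TF1, TF3, mRNA2.
  parents(Kinase) \ {GeneB} = {Prot1, Receptor, TF1, TF3, mRNA1}.
  Ligand's other parents are GeneC, Prot2, TF1.
MB(GeneB) = {GeneA, GeneC, GeneD, Kinase, Ligand, Prot1, Prot2, Receptor, TF1, TF3, mRNA1, mRNA2}.
Comparing with the claimed set, TF1 is missing.

TF1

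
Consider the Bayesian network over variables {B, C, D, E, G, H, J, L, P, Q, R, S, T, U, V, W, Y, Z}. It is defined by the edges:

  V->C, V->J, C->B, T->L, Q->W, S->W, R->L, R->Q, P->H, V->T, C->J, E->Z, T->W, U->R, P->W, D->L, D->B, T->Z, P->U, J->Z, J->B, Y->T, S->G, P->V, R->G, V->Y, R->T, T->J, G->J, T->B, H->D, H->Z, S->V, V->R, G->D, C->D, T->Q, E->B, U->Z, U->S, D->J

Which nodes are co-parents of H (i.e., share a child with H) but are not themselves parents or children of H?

Children of H: D, Z.
  D: C, G
  Z: E, J, T, U
Excluding nodes already adjacent to H (D, P, Z), the co-parent-only contribution is {C, E, G, J, T, U}.

{C, E, G, J, T, U}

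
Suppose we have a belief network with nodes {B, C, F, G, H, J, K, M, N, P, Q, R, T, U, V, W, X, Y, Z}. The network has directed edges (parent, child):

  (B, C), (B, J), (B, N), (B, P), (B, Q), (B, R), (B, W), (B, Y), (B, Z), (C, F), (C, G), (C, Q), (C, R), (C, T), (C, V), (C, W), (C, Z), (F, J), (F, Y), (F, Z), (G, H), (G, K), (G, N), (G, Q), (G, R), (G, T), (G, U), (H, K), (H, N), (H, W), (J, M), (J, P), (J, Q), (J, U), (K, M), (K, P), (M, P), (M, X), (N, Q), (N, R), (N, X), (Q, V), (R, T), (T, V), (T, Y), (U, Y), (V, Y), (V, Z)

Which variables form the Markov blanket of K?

A node's Markov blanket = Pa ∪ Ch ∪ (parents of Ch other than the node itself).
Parents of K: G, H.
Children of K: M, P.
Other parents of K's children:
  M: J
  P: B, J, M
MB(K) = {B, G, H, J, M, P}.

{B, G, H, J, M, P}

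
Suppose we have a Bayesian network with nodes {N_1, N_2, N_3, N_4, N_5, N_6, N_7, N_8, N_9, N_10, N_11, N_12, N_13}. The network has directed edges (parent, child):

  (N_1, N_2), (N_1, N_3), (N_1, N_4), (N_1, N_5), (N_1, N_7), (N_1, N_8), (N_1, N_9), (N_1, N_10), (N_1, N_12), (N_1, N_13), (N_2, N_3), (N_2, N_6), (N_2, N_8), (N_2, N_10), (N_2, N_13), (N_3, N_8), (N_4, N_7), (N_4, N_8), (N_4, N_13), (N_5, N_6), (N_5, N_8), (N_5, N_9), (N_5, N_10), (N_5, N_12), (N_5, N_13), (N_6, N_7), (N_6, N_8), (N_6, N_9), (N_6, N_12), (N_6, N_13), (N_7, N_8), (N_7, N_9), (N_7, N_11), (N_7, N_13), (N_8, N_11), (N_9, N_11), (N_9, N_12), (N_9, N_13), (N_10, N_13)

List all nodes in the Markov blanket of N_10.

Pa(N_10) = {N_1, N_2, N_5}.
Children of N_10: N_13.
Other parents of N_10's children:
  N_13 also has parents N_1, N_2, N_4, N_5, N_6, N_7, N_9.
MB(N_10) = {N_1, N_2, N_4, N_5, N_6, N_7, N_9, N_13}.

{N_1, N_2, N_4, N_5, N_6, N_7, N_9, N_13}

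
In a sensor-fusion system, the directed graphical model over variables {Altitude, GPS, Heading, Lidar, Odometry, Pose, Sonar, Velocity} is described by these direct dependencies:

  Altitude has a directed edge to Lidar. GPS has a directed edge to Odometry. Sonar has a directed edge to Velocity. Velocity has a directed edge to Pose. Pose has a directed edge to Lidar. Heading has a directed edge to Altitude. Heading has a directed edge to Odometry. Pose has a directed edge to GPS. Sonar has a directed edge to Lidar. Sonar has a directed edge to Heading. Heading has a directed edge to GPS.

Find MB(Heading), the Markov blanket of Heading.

A node's Markov blanket = Pa ∪ Ch ∪ (parents of Ch other than the node itself).
Heading's parents: Sonar.
Children of Heading: Altitude, GPS, Odometry.
Other parents of Heading's children:
  Altitude: no additional parents.
  parents(GPS) \ {Heading} = {Pose}.
  Odometry's other parent is GPS.
MB(Heading) = {Altitude, GPS, Odometry, Pose, Sonar}.

{Altitude, GPS, Odometry, Pose, Sonar}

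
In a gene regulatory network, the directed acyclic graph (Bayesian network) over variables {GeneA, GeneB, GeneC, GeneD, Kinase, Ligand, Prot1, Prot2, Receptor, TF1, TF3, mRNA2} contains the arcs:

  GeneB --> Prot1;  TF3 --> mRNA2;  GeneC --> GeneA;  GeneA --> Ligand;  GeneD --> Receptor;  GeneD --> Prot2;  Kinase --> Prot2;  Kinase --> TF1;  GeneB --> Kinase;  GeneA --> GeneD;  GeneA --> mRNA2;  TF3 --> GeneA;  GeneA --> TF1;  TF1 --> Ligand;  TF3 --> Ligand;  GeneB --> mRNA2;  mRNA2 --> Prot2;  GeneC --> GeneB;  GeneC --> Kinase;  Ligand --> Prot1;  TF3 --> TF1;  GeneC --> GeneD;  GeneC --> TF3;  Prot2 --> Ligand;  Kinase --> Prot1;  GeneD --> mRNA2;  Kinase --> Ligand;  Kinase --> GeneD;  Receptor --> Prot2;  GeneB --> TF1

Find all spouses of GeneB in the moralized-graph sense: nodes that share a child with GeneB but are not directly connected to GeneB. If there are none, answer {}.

{GeneA, GeneD, Ligand, TF3}

Children of GeneB: Kinase, Prot1, TF1, mRNA2.
  Kinase: GeneC
  TF1: GeneA, Kinase, TF3
  mRNA2: GeneA, GeneD, TF3
  Prot1: Kinase, Ligand
Excluding nodes already adjacent to GeneB (GeneC, Kinase, Prot1, TF1, mRNA2), the co-parent-only contribution is {GeneA, GeneD, Ligand, TF3}.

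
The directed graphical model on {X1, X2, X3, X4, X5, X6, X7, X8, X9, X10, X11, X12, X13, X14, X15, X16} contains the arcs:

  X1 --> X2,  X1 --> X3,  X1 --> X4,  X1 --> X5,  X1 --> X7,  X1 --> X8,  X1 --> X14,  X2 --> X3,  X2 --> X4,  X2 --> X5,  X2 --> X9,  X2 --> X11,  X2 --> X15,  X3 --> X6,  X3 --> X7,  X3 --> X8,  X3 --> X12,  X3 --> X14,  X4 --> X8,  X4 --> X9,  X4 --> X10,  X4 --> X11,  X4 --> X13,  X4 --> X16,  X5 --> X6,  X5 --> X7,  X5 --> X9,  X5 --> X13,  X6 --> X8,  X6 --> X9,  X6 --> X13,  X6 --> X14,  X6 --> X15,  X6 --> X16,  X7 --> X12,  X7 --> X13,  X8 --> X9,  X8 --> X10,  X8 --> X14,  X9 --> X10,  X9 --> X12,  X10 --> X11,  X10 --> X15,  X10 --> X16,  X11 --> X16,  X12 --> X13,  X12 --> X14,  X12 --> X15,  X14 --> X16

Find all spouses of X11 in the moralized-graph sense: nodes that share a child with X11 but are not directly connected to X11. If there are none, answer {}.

{X6, X14}

Children of X11: X16.
  X16's other parents are X4, X6, X10, X14.
Excluding nodes already adjacent to X11 (X2, X4, X10, X16), the co-parent-only contribution is {X6, X14}.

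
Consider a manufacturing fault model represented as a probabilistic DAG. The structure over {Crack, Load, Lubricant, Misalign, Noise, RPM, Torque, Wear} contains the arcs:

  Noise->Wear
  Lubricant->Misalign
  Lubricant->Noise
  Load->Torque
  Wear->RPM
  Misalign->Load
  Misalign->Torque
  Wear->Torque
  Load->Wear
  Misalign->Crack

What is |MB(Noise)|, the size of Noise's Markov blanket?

The Markov blanket of a node is its parents, its children, and the other parents of its children.
Children of Noise: Wear.
Noise has parent Lubricant.
Parents of each child, excluding Noise:
  Wear's other parent is Load.
MB(Noise) = {Load, Lubricant, Wear}, which has 3 nodes.

3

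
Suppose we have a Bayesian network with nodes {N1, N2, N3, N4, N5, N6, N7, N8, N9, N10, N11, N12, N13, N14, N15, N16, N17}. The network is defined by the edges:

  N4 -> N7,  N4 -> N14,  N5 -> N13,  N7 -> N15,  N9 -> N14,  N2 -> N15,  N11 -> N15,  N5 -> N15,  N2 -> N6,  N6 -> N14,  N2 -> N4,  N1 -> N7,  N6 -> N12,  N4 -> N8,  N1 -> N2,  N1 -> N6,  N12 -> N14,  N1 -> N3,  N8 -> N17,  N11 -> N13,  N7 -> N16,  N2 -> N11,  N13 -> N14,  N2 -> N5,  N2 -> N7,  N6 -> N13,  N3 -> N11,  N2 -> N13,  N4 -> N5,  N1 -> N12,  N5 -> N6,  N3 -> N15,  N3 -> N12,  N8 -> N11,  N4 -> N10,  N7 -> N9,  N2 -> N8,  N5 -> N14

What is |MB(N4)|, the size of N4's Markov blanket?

The Markov blanket of a node is its parents, its children, and the other parents of its children.
Parents of N4: N2.
Children of N4: N5, N7, N8, N10, N14.
Other parents of N4's children:
  N5: N2
  N7: N1, N2
  N8: N2
  N10: —
  N14: N5, N6, N9, N12, N13
MB(N4) = {N1, N2, N5, N6, N7, N8, N9, N10, N12, N13, N14}, which has 11 nodes.

11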